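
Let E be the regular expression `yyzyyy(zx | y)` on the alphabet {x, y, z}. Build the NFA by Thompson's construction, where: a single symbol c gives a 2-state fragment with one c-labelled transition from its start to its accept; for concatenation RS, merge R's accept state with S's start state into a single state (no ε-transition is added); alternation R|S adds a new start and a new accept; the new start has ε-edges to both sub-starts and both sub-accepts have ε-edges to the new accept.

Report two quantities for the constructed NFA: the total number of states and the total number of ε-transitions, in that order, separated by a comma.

Bottom-up over the parse tree:
Each of the 9 symbol leaves contributes 2 states and 0 ε-transitions.
  zx → 3 states, 0 ε-transitions
  zx | y → 7 states, 4 ε-transitions
  yyzyyy(zx | y) → 13 states, 4 ε-transitions

13, 4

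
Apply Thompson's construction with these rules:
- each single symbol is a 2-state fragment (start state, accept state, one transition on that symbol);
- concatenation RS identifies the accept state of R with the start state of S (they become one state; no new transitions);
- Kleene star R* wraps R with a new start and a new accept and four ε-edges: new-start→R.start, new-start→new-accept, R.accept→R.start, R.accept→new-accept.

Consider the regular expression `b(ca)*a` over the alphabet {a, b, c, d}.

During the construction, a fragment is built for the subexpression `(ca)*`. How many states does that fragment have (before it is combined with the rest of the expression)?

5

Fragment for `(ca)*`:
Each of the 2 symbol leaves contributes a 2-state fragment.
  ca → 3 states
  (ca)* → 5 states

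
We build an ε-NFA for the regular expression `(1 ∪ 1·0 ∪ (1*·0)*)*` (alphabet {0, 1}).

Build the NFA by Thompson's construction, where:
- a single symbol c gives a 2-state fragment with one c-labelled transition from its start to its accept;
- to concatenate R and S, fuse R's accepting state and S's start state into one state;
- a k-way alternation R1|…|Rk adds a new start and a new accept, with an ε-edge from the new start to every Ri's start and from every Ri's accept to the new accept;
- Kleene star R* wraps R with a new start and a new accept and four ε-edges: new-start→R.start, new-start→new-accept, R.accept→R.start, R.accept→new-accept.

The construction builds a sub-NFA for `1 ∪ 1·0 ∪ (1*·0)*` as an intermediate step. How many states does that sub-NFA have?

Fragment for `1 ∪ 1·0 ∪ (1*·0)*`:
Each of the 5 symbol leaves contributes a 2-state fragment.
  1·0 → 3 states
  1* → 4 states
  1*·0 → 5 states
  (1*·0)* → 7 states
  1 ∪ 1·0 ∪ (1*·0)* → 14 states

14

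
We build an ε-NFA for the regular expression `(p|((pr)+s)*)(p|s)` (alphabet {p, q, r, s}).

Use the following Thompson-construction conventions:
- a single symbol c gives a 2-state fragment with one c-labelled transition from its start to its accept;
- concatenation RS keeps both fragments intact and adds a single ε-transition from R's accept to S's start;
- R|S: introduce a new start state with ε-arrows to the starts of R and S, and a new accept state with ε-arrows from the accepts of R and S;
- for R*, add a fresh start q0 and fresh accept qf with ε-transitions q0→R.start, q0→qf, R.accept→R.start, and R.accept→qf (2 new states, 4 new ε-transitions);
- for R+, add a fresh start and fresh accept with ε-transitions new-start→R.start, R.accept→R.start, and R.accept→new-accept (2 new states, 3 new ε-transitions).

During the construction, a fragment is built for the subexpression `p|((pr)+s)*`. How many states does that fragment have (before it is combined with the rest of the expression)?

Fragment for `p|((pr)+s)*`:
Each of the 4 symbol leaves contributes a 2-state fragment.
  pr : 4 states
  (pr)+ : 6 states
  (pr)+s : 8 states
  ((pr)+s)* : 10 states
  p|((pr)+s)* : 14 states

14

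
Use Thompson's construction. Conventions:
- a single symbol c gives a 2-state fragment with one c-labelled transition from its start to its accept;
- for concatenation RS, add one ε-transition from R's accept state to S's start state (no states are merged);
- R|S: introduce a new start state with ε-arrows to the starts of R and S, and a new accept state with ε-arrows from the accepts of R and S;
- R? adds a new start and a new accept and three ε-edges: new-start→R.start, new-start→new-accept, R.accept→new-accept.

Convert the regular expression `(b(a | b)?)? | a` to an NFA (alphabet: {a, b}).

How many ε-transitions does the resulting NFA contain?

15

Building bottom-up:
Each of the 4 symbol leaves contributes 0 ε-transitions.
  a | b — 4 ε-transitions
  (a | b)? — 7 ε-transitions
  b(a | b)? — 8 ε-transitions
  (b(a | b)?)? — 11 ε-transitions
  (b(a | b)?)? | a — 15 ε-transitions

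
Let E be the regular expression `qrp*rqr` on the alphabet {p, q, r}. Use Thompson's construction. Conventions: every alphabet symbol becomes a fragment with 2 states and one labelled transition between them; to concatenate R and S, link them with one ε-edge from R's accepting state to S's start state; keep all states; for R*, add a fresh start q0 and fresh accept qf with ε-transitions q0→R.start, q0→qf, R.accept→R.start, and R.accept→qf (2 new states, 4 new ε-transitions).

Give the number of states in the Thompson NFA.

Per subexpression:
Each of the 6 symbol leaves contributes a 2-state fragment.
  p* — 4 states
  qrp*rqr — 14 states

14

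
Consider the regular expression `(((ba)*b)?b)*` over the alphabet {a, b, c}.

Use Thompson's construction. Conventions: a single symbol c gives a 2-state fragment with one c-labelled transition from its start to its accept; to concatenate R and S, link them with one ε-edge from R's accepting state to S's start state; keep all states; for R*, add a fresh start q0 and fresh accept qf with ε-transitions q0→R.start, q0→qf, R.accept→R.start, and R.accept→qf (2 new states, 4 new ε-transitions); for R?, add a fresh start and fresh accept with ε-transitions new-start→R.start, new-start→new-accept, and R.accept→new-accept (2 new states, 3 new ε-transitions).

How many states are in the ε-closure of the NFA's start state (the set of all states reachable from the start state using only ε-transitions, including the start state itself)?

9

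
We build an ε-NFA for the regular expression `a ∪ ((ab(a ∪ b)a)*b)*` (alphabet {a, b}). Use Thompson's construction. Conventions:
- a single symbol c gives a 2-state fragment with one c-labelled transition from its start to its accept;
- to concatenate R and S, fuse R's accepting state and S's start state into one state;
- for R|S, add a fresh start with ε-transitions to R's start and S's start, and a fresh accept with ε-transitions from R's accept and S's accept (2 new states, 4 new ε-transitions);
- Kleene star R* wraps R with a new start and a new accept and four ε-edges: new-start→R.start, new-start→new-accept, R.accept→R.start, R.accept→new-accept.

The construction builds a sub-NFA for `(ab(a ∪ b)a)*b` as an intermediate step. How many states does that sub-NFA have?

12

Fragment for `(ab(a ∪ b)a)*b`:
Each of the 6 symbol leaves contributes a 2-state fragment.
  a ∪ b — 6 states
  ab(a ∪ b)a — 9 states
  (ab(a ∪ b)a)* — 11 states
  (ab(a ∪ b)a)*b — 12 states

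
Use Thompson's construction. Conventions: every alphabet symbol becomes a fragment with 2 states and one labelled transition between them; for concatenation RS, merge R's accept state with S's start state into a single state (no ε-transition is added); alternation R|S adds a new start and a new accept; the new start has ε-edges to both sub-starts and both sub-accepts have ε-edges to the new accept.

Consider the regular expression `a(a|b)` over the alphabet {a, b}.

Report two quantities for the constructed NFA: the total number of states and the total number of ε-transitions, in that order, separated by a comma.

7, 4

Recursing over subexpressions:
Each of the 3 symbol leaves contributes 2 states and 0 ε-transitions.
  a|b = 6 states, 4 ε-transitions
  a(a|b) = 7 states, 4 ε-transitions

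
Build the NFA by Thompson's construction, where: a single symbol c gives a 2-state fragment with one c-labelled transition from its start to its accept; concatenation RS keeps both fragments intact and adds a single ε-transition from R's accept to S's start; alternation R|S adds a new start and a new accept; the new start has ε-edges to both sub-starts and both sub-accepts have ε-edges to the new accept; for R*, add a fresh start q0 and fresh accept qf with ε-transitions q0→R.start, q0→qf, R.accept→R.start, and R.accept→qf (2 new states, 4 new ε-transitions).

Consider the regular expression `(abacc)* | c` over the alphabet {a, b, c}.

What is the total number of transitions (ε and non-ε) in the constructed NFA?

18

Per subexpression:
Each of the 6 symbol leaves contributes 1 transition (1 symbol, 0 ε).
  abacc = 9 transitions (5 symbol, 4 ε)
  (abacc)* = 13 transitions (5 symbol, 8 ε)
  (abacc)* | c = 18 transitions (6 symbol, 12 ε)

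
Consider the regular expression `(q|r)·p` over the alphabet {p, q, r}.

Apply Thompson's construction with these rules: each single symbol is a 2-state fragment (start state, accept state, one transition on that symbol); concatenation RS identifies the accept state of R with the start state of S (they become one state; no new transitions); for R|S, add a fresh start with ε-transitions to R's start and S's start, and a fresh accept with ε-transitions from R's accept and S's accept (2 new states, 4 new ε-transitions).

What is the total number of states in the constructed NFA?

Per subexpression:
Each of the 3 symbol leaves contributes a 2-state fragment.
  q|r = 6 states
  (q|r)·p = 7 states

7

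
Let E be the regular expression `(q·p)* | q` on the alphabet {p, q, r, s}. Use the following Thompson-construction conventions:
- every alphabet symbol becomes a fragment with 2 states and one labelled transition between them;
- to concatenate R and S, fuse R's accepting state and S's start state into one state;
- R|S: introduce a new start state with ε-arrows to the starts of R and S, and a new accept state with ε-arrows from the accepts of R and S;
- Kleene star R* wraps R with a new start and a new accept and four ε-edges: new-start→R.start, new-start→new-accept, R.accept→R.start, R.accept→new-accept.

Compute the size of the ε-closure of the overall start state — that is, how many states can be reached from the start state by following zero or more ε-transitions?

6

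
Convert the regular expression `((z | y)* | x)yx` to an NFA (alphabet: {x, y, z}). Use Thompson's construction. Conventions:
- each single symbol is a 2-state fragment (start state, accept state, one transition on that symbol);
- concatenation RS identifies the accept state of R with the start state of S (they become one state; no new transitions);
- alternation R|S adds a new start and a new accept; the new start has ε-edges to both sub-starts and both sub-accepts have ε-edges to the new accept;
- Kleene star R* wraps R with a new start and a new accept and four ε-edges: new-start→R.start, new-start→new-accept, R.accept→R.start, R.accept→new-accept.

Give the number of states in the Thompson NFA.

By structural recursion:
Each of the 5 symbol leaves contributes a 2-state fragment.
  z | y → 6 states
  (z | y)* → 8 states
  (z | y)* | x → 12 states
  ((z | y)* | x)yx → 14 states

14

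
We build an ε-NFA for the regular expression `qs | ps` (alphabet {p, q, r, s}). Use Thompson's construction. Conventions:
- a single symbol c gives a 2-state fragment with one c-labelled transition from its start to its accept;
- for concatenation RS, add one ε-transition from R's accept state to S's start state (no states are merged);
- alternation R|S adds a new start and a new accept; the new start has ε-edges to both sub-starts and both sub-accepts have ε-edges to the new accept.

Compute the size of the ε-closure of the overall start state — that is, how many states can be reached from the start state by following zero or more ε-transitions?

3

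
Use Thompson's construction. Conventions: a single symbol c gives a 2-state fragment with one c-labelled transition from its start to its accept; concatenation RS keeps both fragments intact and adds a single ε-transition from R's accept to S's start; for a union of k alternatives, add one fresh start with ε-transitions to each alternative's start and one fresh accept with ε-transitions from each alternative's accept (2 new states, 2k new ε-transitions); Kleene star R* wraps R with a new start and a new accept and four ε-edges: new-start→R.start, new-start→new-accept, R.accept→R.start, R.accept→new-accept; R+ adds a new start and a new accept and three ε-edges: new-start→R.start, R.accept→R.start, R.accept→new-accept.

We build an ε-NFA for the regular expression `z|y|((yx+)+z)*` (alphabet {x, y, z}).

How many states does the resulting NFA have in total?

18

Per subexpression:
Each of the 5 symbol leaves contributes a 2-state fragment.
  x+ → 4 states
  yx+ → 6 states
  (yx+)+ → 8 states
  (yx+)+z → 10 states
  ((yx+)+z)* → 12 states
  z|y|((yx+)+z)* → 18 states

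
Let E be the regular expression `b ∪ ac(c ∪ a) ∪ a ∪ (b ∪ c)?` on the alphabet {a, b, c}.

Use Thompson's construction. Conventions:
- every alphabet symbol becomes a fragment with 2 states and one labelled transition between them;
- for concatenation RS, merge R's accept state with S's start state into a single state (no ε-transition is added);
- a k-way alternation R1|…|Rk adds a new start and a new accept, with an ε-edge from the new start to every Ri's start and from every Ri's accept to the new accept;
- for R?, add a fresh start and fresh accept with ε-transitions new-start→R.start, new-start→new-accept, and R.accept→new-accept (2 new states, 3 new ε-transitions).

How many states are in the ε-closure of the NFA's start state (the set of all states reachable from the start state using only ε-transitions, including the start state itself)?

10

Compute the ε-closure size of each fragment's start state recursively; a symbol fragment's start has no outgoing ε-edge, so its closure is just itself (size 1).
  c ∪ a → |closure| = 1 + 1 + 1 = 3 (the new accept is not ε-reachable since no branch accepts ε)
  ac(c ∪ a) → |closure| equals the left operand's closure size = 1 (its accept is not ε-reachable, so the closure stops there)
  b ∪ c → |closure| = 1 + 1 + 1 = 3 (the new accept is not ε-reachable since no branch accepts ε)
  (b ∪ c)? → |closure| = 1 (new start) + 3 (body) + 1 (new accept, via ε) = 5
  b ∪ ac(c ∪ a) ∪ a ∪ (b ∪ c)? → new start ε-reaches every alternative's start; at least one alternative accepts ε, so the union's new accept is reached too: |closure| = 1 + 1 + 1 + 1 + 5 + 1 = 10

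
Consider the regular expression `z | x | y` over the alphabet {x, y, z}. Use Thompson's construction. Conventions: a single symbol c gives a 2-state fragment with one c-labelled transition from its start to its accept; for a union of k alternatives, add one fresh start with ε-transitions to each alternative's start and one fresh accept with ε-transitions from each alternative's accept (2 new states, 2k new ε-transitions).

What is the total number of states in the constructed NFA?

Recursing over subexpressions:
Each of the 3 symbol leaves contributes a 2-state fragment.
  z | x | y — 8 states

8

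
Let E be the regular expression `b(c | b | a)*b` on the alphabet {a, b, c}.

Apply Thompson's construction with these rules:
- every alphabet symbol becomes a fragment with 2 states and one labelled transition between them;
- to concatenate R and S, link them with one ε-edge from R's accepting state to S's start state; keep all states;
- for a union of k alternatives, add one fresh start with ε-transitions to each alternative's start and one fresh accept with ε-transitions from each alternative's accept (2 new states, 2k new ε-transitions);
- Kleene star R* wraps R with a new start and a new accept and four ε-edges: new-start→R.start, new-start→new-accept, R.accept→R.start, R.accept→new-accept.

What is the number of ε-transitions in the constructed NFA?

12

Recursing over subexpressions:
Each of the 5 symbol leaves contributes 0 ε-transitions.
  c | b | a : 6 ε-transitions
  (c | b | a)* : 10 ε-transitions
  b(c | b | a)*b : 12 ε-transitions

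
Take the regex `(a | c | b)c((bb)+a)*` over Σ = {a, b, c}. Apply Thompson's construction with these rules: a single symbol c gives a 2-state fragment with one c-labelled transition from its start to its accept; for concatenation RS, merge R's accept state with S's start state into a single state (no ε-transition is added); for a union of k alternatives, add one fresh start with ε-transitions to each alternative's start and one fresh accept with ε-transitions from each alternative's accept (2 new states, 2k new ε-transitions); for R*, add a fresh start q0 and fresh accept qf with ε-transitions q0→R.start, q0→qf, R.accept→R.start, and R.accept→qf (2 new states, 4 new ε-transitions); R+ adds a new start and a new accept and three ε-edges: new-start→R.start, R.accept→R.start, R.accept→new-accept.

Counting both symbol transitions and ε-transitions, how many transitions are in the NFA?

20

Bottom-up over the parse tree:
Each of the 7 symbol leaves contributes 1 transition (1 symbol, 0 ε).
  a | c | b = 9 transitions (3 symbol, 6 ε)
  bb = 2 transitions (2 symbol, 0 ε)
  (bb)+ = 5 transitions (2 symbol, 3 ε)
  (bb)+a = 6 transitions (3 symbol, 3 ε)
  ((bb)+a)* = 10 transitions (3 symbol, 7 ε)
  (a | c | b)c((bb)+a)* = 20 transitions (7 symbol, 13 ε)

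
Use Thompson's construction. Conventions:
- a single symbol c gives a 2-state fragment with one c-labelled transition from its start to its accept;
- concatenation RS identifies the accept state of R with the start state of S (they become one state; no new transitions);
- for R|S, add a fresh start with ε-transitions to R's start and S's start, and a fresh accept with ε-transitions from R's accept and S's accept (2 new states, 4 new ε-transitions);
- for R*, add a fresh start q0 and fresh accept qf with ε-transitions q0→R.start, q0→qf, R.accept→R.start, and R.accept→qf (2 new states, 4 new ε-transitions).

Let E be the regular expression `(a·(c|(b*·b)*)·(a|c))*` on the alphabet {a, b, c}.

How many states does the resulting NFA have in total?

Recursing over subexpressions:
Each of the 6 symbol leaves contributes a 2-state fragment.
  b* : 4 states
  b*·b : 5 states
  (b*·b)* : 7 states
  c|(b*·b)* : 11 states
  a|c : 6 states
  a·(c|(b*·b)*)·(a|c) : 17 states
  (a·(c|(b*·b)*)·(a|c))* : 19 states

19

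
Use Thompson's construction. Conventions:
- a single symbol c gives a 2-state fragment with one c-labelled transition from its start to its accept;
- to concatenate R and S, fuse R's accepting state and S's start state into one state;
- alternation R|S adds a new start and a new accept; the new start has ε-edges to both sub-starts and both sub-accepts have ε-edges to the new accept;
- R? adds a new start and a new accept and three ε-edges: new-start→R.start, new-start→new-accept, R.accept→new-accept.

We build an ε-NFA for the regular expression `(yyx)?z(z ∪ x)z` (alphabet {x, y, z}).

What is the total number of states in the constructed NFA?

13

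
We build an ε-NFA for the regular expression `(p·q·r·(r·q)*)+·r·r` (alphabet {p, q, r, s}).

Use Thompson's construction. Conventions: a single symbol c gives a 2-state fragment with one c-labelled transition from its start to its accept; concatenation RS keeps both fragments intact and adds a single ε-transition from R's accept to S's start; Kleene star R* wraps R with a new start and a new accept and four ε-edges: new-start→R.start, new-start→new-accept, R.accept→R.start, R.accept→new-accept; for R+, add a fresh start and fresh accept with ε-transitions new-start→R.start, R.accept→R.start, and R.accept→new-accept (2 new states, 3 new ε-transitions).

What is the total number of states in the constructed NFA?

18

By structural recursion:
Each of the 7 symbol leaves contributes a 2-state fragment.
  r·q → 4 states
  (r·q)* → 6 states
  p·q·r·(r·q)* → 12 states
  (p·q·r·(r·q)*)+ → 14 states
  (p·q·r·(r·q)*)+·r·r → 18 states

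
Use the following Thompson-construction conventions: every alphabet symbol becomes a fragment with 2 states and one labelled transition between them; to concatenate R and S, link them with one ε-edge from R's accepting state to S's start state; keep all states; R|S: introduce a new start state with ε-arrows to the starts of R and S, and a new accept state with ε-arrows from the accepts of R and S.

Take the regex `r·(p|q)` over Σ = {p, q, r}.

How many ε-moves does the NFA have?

5

By structural recursion:
Each of the 3 symbol leaves contributes 0 ε-transitions.
  p|q → 4 ε-transitions
  r·(p|q) → 5 ε-transitions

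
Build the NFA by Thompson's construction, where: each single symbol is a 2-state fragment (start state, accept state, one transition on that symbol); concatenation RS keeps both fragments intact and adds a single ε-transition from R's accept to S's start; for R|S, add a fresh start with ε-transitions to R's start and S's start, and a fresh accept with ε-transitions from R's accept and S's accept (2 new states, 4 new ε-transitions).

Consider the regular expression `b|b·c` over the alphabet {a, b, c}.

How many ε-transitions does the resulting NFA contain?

Bottom-up over the parse tree:
Each of the 3 symbol leaves contributes 0 ε-transitions.
  b·c — 1 ε-transition
  b|b·c — 5 ε-transitions

5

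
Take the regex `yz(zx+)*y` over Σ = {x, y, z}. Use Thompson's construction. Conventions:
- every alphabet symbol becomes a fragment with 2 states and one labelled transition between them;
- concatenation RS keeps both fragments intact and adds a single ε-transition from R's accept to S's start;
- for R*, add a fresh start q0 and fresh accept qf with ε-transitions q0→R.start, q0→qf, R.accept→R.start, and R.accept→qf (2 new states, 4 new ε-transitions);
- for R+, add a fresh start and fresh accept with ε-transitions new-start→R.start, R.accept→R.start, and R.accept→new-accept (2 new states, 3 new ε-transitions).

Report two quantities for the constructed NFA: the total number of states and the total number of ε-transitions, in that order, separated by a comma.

14, 11

Per subexpression:
Each of the 5 symbol leaves contributes 2 states and 0 ε-transitions.
  x+ : 4 states, 3 ε-transitions
  zx+ : 6 states, 4 ε-transitions
  (zx+)* : 8 states, 8 ε-transitions
  yz(zx+)*y : 14 states, 11 ε-transitions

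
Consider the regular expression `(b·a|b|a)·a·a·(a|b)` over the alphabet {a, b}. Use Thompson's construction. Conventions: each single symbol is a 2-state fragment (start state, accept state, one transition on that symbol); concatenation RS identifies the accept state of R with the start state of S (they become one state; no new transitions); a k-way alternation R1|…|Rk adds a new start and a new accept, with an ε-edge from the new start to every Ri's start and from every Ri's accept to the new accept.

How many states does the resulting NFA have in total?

16

By structural recursion:
Each of the 8 symbol leaves contributes a 2-state fragment.
  b·a = 3 states
  b·a|b|a = 9 states
  a|b = 6 states
  (b·a|b|a)·a·a·(a|b) = 16 states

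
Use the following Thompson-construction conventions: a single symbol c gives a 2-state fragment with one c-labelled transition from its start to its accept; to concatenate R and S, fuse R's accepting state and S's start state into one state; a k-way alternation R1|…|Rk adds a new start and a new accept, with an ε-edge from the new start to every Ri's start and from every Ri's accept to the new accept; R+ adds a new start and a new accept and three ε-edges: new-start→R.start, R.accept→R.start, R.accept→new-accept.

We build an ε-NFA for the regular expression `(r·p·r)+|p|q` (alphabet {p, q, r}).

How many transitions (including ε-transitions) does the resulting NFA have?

Recursing over subexpressions:
Each of the 5 symbol leaves contributes 1 transition (1 symbol, 0 ε).
  r·p·r : 3 transitions (3 symbol, 0 ε)
  (r·p·r)+ : 6 transitions (3 symbol, 3 ε)
  (r·p·r)+|p|q : 14 transitions (5 symbol, 9 ε)

14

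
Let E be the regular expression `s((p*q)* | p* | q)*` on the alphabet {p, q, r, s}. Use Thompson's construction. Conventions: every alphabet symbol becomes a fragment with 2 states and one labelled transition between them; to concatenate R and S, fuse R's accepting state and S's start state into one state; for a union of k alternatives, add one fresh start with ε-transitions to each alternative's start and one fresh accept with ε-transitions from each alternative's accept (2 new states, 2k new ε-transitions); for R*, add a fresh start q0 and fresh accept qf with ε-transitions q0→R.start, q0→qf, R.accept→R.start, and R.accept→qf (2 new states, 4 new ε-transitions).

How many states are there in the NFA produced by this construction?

18

Bottom-up over the parse tree:
Each of the 5 symbol leaves contributes a 2-state fragment.
  p* : 4 states
  p*q : 5 states
  (p*q)* : 7 states
  p* : 4 states
  (p*q)* | p* | q : 15 states
  ((p*q)* | p* | q)* : 17 states
  s((p*q)* | p* | q)* : 18 states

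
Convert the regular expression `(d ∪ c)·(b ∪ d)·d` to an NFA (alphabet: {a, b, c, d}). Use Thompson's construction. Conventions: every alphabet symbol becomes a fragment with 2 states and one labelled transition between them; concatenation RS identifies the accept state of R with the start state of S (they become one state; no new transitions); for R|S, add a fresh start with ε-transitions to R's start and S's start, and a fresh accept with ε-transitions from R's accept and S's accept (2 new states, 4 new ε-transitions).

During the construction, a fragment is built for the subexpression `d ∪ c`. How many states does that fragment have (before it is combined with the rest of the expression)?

Fragment for `d ∪ c`:
Each of the 2 symbol leaves contributes a 2-state fragment.
  d ∪ c : 6 states

6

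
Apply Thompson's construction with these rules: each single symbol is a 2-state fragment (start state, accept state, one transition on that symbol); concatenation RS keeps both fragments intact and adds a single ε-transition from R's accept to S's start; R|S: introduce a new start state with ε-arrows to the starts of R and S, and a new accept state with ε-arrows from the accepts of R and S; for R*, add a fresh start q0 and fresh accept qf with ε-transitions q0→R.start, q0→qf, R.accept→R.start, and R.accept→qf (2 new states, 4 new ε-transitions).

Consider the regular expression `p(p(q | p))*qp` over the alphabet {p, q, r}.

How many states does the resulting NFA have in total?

16

Bottom-up over the parse tree:
Each of the 6 symbol leaves contributes a 2-state fragment.
  q | p : 6 states
  p(q | p) : 8 states
  (p(q | p))* : 10 states
  p(p(q | p))*qp : 16 states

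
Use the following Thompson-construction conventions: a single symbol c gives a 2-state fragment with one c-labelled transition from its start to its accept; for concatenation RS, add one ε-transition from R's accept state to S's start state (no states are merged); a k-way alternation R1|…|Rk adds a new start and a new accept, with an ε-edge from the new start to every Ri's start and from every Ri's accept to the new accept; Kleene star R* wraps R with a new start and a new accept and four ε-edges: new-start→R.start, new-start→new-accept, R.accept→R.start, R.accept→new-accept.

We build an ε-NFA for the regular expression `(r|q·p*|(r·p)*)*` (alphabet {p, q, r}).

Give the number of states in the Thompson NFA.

By structural recursion:
Each of the 5 symbol leaves contributes a 2-state fragment.
  p* = 4 states
  q·p* = 6 states
  r·p = 4 states
  (r·p)* = 6 states
  r|q·p*|(r·p)* = 16 states
  (r|q·p*|(r·p)*)* = 18 states

18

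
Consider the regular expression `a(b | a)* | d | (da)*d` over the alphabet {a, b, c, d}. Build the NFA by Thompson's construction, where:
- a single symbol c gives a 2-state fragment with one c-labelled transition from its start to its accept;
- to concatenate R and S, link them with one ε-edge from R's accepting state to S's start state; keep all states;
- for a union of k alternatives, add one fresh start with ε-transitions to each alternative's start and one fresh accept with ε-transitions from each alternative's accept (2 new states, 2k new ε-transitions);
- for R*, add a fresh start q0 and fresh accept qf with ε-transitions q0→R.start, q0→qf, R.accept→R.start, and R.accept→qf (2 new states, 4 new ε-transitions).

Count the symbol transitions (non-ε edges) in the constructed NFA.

Bottom-up over the parse tree:
Each of the 7 symbol leaves contributes exactly 1 symbol transition.
  b | a — 2 symbol transitions
  (b | a)* — 2 symbol transitions
  a(b | a)* — 3 symbol transitions
  da — 2 symbol transitions
  (da)* — 2 symbol transitions
  (da)*d — 3 symbol transitions
  a(b | a)* | d | (da)*d — 7 symbol transitions

7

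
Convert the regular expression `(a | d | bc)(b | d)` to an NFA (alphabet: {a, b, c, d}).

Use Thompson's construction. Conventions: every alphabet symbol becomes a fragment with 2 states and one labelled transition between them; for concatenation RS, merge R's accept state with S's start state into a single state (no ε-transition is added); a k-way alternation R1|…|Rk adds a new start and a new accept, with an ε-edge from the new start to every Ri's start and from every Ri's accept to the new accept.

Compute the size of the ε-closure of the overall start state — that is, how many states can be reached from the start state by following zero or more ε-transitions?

4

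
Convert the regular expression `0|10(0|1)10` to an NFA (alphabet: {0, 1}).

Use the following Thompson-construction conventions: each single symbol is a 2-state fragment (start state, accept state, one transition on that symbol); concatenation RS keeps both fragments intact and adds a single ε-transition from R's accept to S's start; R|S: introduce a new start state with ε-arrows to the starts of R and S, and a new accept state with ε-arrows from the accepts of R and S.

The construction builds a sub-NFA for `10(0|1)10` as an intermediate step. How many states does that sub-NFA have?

14

Fragment for `10(0|1)10`:
Each of the 6 symbol leaves contributes a 2-state fragment.
  0|1 → 6 states
  10(0|1)10 → 14 states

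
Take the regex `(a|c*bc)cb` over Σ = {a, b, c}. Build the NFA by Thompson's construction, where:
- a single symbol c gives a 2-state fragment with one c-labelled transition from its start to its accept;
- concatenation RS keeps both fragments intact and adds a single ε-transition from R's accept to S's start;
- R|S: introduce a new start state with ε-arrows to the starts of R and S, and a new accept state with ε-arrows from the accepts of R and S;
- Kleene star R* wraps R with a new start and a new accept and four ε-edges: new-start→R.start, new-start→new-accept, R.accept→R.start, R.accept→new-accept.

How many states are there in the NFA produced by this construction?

Recursing over subexpressions:
Each of the 6 symbol leaves contributes a 2-state fragment.
  c* — 4 states
  c*bc — 8 states
  a|c*bc — 12 states
  (a|c*bc)cb — 16 states

16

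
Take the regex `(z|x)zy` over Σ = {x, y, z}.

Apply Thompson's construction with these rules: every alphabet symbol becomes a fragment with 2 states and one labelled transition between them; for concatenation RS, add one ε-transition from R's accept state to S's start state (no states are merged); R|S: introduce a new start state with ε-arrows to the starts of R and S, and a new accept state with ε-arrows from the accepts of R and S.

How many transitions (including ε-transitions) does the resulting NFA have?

10

Per subexpression:
Each of the 4 symbol leaves contributes 1 transition (1 symbol, 0 ε).
  z|x : 6 transitions (2 symbol, 4 ε)
  (z|x)zy : 10 transitions (4 symbol, 6 ε)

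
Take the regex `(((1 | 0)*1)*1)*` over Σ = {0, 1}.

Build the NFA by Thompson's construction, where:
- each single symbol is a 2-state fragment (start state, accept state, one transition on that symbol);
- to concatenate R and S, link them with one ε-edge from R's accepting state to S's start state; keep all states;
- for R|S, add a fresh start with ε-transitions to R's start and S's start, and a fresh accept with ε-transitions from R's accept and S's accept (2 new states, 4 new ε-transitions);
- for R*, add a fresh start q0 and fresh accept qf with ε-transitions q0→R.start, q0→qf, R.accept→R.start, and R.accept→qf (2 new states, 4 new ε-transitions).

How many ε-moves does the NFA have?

Bottom-up over the parse tree:
Each of the 4 symbol leaves contributes 0 ε-transitions.
  1 | 0 : 4 ε-transitions
  (1 | 0)* : 8 ε-transitions
  (1 | 0)*1 : 9 ε-transitions
  ((1 | 0)*1)* : 13 ε-transitions
  ((1 | 0)*1)*1 : 14 ε-transitions
  (((1 | 0)*1)*1)* : 18 ε-transitions

18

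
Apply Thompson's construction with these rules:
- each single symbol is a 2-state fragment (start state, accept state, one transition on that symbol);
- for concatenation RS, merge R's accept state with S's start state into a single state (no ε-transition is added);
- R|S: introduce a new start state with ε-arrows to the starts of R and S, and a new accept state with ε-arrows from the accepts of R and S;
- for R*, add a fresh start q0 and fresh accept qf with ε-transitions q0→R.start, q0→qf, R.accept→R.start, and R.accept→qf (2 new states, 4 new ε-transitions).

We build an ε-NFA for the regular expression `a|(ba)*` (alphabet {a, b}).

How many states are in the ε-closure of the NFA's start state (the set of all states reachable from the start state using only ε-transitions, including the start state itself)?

6

Compute the ε-closure size of each fragment's start state recursively; a symbol fragment's start has no outgoing ε-edge, so its closure is just itself (size 1).
  ba — |closure| equals the left operand's closure size = 1 (its accept is not ε-reachable, so the closure stops there)
  (ba)* — the star's fresh start ε-reaches both the body's start and the fresh accept: |closure| = 2 + 1 = 3
  a|(ba)* — new start ε-reaches every alternative's start; at least one alternative accepts ε, so the union's new accept is reached too: |closure| = 1 + 1 + 3 + 1 = 6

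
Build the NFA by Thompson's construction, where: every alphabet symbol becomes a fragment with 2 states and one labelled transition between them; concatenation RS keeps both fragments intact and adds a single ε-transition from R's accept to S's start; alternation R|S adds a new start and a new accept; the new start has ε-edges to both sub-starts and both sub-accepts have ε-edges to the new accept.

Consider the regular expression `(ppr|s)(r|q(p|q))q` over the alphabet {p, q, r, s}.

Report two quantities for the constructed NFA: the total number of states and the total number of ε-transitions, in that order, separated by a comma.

Bottom-up over the parse tree:
Each of the 9 symbol leaves contributes 2 states and 0 ε-transitions.
  ppr : 6 states, 2 ε-transitions
  ppr|s : 10 states, 6 ε-transitions
  p|q : 6 states, 4 ε-transitions
  q(p|q) : 8 states, 5 ε-transitions
  r|q(p|q) : 12 states, 9 ε-transitions
  (ppr|s)(r|q(p|q))q : 24 states, 17 ε-transitions

24, 17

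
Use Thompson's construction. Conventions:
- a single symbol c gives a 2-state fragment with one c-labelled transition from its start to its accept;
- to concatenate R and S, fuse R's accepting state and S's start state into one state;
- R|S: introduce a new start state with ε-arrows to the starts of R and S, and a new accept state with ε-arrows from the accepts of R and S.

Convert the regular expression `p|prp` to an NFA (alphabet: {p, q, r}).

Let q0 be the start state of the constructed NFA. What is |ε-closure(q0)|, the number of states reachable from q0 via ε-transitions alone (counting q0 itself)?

3

Compute the ε-closure size of each fragment's start state recursively; a symbol fragment's start has no outgoing ε-edge, so its closure is just itself (size 1).
  prp → same as the first factor's closure: |ε-closure| = 1
  p|prp → new start ε-reaches every alternative's start; none of them accept ε, so the new accept is not reached: |ε-closure| = 1 + 1 + 1 = 3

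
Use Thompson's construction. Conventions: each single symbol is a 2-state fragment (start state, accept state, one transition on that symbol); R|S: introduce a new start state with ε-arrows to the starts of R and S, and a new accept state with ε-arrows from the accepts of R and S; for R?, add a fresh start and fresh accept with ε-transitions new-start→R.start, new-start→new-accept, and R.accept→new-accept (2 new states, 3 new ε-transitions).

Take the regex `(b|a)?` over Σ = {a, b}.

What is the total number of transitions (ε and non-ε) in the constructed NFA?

9

By structural recursion:
Each of the 2 symbol leaves contributes 1 transition (1 symbol, 0 ε).
  b|a → 6 transitions (2 symbol, 4 ε)
  (b|a)? → 9 transitions (2 symbol, 7 ε)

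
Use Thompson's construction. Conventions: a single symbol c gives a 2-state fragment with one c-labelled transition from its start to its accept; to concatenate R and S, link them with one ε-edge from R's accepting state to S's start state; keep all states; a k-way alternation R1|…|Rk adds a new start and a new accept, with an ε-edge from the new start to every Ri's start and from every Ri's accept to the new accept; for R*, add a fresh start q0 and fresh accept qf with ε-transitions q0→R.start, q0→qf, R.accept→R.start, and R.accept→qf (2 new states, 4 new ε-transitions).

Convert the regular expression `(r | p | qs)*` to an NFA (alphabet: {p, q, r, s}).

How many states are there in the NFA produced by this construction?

By structural recursion:
Each of the 4 symbol leaves contributes a 2-state fragment.
  qs : 4 states
  r | p | qs : 10 states
  (r | p | qs)* : 12 states

12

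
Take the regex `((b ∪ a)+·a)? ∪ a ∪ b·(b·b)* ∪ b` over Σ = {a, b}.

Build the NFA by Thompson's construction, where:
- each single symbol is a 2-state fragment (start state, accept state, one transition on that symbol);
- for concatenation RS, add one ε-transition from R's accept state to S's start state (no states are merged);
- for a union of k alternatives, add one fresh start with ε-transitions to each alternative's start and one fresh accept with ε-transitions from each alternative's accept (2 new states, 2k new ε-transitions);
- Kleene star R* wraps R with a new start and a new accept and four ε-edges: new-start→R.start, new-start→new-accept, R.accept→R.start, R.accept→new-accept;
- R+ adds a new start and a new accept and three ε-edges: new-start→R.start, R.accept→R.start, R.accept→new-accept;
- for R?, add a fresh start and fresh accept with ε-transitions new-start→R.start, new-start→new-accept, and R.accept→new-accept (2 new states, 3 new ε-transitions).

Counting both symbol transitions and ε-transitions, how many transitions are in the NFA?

33

By structural recursion:
Each of the 8 symbol leaves contributes 1 transition (1 symbol, 0 ε).
  b ∪ a → 6 transitions (2 symbol, 4 ε)
  (b ∪ a)+ → 9 transitions (2 symbol, 7 ε)
  (b ∪ a)+·a → 11 transitions (3 symbol, 8 ε)
  ((b ∪ a)+·a)? → 14 transitions (3 symbol, 11 ε)
  b·b → 3 transitions (2 symbol, 1 ε)
  (b·b)* → 7 transitions (2 symbol, 5 ε)
  b·(b·b)* → 9 transitions (3 symbol, 6 ε)
  ((b ∪ a)+·a)? ∪ a ∪ b·(b·b)* ∪ b → 33 transitions (8 symbol, 25 ε)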